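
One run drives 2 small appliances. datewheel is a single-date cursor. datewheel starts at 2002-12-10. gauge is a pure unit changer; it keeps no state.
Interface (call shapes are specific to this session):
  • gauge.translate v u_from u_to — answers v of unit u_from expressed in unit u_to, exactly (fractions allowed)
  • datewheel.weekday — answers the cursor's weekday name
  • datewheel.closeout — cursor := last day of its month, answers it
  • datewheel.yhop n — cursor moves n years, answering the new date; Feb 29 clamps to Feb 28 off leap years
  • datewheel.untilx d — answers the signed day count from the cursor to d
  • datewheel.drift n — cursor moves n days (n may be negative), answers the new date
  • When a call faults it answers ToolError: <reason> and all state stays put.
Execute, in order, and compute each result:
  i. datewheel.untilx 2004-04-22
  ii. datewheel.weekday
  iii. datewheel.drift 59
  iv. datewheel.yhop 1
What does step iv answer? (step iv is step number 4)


% 1. untilx(d=2004-04-22) -> 499
% 2. weekday() -> Tuesday
% 3. drift(n=59) -> 2003-02-07
% 4. yhop(n=1) -> 2004-02-07

Answer: 2004-02-07


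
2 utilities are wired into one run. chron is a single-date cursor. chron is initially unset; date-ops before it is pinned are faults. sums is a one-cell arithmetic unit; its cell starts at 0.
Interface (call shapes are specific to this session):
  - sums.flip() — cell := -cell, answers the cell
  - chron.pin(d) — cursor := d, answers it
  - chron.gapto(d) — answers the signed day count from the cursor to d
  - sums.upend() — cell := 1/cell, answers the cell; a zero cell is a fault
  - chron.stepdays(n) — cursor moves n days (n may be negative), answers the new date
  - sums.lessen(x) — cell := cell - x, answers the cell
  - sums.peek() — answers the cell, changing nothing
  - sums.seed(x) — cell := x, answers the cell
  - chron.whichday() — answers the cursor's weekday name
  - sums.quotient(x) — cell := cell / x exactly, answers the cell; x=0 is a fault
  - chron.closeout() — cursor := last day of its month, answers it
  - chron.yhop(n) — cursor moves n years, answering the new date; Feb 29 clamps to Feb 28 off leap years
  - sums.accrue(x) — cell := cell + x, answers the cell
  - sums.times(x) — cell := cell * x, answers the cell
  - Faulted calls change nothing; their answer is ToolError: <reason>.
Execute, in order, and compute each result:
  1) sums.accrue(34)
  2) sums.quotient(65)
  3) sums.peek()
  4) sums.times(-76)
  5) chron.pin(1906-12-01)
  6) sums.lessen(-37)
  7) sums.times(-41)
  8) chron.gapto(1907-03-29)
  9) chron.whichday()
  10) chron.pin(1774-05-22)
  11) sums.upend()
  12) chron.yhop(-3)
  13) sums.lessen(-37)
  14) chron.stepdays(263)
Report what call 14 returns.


Answer: 1772-02-09

Derivation:
Invoking accrue with x→34, → 34.
I call quotient with x→65, → 34/65.
Calling peek, → 34/65.
I run times with x→-76, giving -2584/65.
I run pin with d→1906-12-01, which returns 1906-12-01.
Invoking lessen with x→-37, giving -179/65.
I run times with x→-41, and get 7339/65.
Next I call gapto with d→1907-03-29, giving 118.
Invoking whichday(), and get Saturday.
I run pin with d→1774-05-22, which returns 1774-05-22.
I invoke upend, and get 65/7339.
Calling yhop with n→-3, yielding 1771-05-22.
I invoke lessen with x→-37, — result: 271608/7339.
I invoke stepdays with n→263, which returns 1772-02-09.


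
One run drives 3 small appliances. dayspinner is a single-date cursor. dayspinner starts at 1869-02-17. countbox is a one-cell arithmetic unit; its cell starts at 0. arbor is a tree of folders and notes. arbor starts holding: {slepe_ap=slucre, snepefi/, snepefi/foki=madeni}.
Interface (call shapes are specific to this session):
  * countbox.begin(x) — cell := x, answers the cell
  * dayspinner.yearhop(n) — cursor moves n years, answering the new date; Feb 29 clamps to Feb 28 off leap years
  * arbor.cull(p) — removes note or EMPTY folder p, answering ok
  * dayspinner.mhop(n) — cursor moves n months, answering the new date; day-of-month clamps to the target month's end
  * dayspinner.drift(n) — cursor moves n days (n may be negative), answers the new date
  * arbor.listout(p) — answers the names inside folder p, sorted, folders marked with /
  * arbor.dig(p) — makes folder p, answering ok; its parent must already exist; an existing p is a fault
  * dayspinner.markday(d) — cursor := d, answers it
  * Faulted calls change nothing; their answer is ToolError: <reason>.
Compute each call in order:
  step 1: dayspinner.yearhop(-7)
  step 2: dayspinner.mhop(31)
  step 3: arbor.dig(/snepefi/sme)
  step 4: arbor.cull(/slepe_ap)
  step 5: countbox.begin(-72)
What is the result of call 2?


-- 1. dayspinner.yearhop(n=-7) : 1862-02-17
-- 2. dayspinner.mhop(n=31) : 1864-09-17
-- 3. arbor.dig(p=/snepefi/sme) : ok
-- 4. arbor.cull(p=/slepe_ap) : ok
-- 5. countbox.begin(x=-72) : -72

Answer: 1864-09-17


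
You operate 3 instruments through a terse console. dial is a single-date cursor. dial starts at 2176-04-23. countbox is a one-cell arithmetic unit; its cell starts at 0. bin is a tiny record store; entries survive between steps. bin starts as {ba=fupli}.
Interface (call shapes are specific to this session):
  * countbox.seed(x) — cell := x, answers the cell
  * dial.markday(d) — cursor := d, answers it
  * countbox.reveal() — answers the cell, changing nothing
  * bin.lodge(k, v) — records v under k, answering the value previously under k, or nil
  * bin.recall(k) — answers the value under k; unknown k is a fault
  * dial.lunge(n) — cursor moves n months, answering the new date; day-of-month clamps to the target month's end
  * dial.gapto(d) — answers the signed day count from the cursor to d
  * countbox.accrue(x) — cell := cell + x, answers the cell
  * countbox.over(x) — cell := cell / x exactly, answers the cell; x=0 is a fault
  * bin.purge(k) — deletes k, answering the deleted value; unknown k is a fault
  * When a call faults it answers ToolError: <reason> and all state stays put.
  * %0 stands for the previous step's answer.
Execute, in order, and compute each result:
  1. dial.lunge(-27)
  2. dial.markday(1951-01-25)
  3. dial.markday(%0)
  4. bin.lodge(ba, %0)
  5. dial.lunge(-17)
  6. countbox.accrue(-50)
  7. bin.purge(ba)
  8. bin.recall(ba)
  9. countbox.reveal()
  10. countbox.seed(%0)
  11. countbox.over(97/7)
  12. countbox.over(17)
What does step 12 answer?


% lunge n='-27'
:: 2174-01-23
% markday d='1951-01-25'
:: 1951-01-25
% markday d='%0'
:: 1951-01-25
% lodge k='ba' v='%0'
:: fupli
% lunge n='-17'
:: 1949-08-25
% accrue x='-50'
:: -50
% purge k='ba'
:: 1951-01-25
% recall k='ba'
:: ToolError: no such key ba
% reveal
:: -50
% seed x='%0'
:: -50
% over x='97/7'
:: -350/97
% over x='17'
:: -350/1649

Answer: -350/1649


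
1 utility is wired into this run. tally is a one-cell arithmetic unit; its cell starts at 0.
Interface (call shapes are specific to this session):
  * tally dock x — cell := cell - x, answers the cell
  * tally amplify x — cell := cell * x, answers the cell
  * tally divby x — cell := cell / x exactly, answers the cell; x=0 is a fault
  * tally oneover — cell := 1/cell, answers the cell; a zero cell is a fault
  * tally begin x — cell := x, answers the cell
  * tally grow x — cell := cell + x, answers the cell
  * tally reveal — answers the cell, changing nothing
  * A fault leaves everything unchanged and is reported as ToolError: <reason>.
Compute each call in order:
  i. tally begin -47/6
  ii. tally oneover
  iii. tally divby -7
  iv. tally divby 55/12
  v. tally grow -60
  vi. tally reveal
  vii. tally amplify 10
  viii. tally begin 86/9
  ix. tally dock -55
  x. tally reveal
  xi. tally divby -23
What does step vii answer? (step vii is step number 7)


Answer: -2171256/3619

Derivation:
-- 1. tally begin(x=-47/6) => -47/6
-- 2. tally oneover() => -6/47
-- 3. tally divby(x=-7) => 6/329
-- 4. tally divby(x=55/12) => 72/18095
-- 5. tally grow(x=-60) => -1085628/18095
-- 6. tally reveal() => -1085628/18095
-- 7. tally amplify(x=10) => -2171256/3619
-- 8. tally begin(x=86/9) => 86/9
-- 9. tally dock(x=-55) => 581/9
-- 10. tally reveal() => 581/9
-- 11. tally divby(x=-23) => -581/207


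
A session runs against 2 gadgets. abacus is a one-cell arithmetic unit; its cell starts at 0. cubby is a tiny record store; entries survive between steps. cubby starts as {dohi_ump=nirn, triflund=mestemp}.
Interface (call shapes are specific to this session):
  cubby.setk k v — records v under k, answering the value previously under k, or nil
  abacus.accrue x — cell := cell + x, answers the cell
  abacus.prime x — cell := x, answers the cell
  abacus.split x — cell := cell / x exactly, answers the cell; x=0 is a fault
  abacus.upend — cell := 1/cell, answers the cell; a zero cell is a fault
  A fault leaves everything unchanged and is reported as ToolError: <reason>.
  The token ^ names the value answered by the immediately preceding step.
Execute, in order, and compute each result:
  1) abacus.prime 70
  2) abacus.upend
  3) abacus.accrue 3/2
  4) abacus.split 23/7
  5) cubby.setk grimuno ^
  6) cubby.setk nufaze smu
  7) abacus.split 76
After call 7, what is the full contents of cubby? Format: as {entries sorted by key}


Answer: {dohi_ump=nirn, grimuno=53/115, nufaze=smu, triflund=mestemp}

Derivation:
% abacus.prime x: 70
[out] 70
% abacus.upend
[out] 1/70
% abacus.accrue x: 3/2
[out] 53/35
% abacus.split x: 23/7
[out] 53/115
% cubby.setk k: grimuno v: ^
[out] nil
% cubby.setk k: nufaze v: smu
[out] nil
% abacus.split x: 76
[out] 53/8740


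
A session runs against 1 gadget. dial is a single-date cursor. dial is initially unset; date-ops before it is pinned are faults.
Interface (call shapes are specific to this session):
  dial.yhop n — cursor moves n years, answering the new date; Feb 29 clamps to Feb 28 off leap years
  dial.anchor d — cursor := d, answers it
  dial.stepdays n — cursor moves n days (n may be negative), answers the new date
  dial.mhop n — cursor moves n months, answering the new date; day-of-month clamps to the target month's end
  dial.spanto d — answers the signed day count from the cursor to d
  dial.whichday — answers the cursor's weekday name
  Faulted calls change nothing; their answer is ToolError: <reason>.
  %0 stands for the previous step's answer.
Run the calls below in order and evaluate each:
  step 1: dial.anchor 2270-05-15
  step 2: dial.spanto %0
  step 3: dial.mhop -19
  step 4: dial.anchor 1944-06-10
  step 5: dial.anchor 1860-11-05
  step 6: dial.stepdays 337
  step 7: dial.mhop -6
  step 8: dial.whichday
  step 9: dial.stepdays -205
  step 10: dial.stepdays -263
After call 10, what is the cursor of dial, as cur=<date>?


Answer: cur=1859-12-27

Derivation:
Do: dial.anchor[d=2270-05-15]
See: 2270-05-15
Do: dial.spanto[d=%0]
See: 0
Do: dial.mhop[n=-19]
See: 2268-10-15
Do: dial.anchor[d=1944-06-10]
See: 1944-06-10
Do: dial.anchor[d=1860-11-05]
See: 1860-11-05
Do: dial.stepdays[n=337]
See: 1861-10-08
Do: dial.mhop[n=-6]
See: 1861-04-08
Do: dial.whichday[]
See: Monday
Do: dial.stepdays[n=-205]
See: 1860-09-15
Do: dial.stepdays[n=-263]
See: 1859-12-27


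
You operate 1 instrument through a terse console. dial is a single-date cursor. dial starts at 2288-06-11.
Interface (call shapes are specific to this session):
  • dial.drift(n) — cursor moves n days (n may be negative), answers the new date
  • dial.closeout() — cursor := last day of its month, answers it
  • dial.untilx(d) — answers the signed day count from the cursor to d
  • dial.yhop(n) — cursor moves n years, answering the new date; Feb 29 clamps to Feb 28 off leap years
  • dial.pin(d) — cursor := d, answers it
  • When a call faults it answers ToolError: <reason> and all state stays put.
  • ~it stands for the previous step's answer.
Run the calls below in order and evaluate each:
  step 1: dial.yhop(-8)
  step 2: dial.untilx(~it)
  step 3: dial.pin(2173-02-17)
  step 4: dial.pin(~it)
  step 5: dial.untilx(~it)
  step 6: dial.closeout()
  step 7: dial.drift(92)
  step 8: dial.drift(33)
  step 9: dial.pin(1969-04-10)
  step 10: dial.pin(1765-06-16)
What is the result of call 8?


% 1. yhop(n=-8) == 2280-06-11
% 2. untilx(d=~it) == 0
% 3. pin(d=2173-02-17) == 2173-02-17
% 4. pin(d=~it) == 2173-02-17
% 5. untilx(d=~it) == 0
% 6. closeout() == 2173-02-28
% 7. drift(n=92) == 2173-05-31
% 8. drift(n=33) == 2173-07-03
% 9. pin(d=1969-04-10) == 1969-04-10
% 10. pin(d=1765-06-16) == 1765-06-16

Answer: 2173-07-03


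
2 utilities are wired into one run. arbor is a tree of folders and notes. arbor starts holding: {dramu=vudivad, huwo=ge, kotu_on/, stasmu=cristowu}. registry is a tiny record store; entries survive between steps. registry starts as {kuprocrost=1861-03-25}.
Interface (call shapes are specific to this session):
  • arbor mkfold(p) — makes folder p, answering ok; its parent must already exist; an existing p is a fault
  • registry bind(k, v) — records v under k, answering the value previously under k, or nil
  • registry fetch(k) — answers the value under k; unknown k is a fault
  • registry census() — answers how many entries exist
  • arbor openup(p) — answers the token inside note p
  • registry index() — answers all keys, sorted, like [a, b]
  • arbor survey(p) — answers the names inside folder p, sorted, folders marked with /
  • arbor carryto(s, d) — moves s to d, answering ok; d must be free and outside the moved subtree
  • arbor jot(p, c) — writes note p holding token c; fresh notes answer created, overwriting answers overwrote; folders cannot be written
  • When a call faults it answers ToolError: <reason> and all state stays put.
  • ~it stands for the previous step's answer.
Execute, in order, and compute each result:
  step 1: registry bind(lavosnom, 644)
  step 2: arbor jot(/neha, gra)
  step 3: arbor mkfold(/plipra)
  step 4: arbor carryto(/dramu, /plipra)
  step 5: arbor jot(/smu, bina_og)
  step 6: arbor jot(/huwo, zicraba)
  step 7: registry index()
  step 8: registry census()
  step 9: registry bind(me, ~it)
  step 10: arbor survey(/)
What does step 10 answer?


Answer: [dramu, huwo, kotu_on/, neha, plipra/, smu, stasmu]

Derivation:
Do: registry bind[lavosnom; 644]
See: nil
Do: arbor jot[/neha; gra]
See: created
Do: arbor mkfold[/plipra]
See: ok
Do: arbor carryto[/dramu; /plipra]
See: ToolError: exists
Do: arbor jot[/smu; bina_og]
See: created
Do: arbor jot[/huwo; zicraba]
See: overwrote
Do: registry index[]
See: [kuprocrost, lavosnom]
Do: registry census[]
See: 2
Do: registry bind[me; ~it]
See: nil
Do: arbor survey[/]
See: [dramu, huwo, kotu_on/, neha, plipra/, smu, stasmu]


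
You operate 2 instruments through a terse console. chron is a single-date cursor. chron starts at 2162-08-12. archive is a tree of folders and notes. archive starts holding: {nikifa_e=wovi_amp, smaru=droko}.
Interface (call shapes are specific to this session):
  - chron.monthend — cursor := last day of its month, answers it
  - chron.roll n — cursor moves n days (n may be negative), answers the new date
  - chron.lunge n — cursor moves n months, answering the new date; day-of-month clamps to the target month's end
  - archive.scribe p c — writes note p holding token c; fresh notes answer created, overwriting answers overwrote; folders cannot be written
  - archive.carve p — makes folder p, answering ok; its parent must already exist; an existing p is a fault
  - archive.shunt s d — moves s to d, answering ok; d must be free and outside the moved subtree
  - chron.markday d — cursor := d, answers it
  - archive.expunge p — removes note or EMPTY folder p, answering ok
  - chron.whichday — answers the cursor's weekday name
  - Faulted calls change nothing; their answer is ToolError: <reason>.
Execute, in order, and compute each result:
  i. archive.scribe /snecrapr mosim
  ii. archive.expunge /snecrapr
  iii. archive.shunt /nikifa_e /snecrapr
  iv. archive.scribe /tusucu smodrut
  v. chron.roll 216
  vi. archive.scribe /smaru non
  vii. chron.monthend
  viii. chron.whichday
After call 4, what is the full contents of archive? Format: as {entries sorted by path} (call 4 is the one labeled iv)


Calling archive.scribe using p='/snecrapr', c='mosim': created.
Now I run archive.expunge using p='/snecrapr', and get ok.
Using archive.shunt using s='/nikifa_e', d='/snecrapr', and see ok.
Next I call archive.scribe using p='/tusucu', c='smodrut', → created.
I invoke chron.roll using n='216', → 2163-03-16.
Invoking archive.scribe using p='/smaru', c='non': overwrote.
I try chron.monthend(), yielding 2163-03-31.
I call chron.whichday(), → Thursday.

Answer: {smaru=droko, snecrapr=wovi_amp, tusucu=smodrut}


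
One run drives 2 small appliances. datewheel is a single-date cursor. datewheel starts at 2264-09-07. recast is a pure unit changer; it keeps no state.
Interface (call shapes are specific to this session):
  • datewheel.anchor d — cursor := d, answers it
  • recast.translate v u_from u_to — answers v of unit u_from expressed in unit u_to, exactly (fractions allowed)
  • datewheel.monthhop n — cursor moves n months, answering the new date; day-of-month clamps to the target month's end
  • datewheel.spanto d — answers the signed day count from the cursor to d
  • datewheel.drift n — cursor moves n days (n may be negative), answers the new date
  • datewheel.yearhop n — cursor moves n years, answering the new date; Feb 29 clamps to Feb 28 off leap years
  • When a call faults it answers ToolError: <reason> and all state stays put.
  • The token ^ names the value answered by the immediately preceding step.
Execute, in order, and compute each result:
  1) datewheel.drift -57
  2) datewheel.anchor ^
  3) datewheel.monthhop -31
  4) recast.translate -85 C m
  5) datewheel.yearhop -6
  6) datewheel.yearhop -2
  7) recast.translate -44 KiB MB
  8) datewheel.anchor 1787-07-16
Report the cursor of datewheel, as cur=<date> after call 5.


→ datewheel.drift(n=-57)
← 2264-07-12
→ datewheel.anchor(d=^)
← 2264-07-12
→ datewheel.monthhop(n=-31)
← 2261-12-12
→ recast.translate(v=-85, u_from=C, u_to=m)
← ToolError: incompatible units
→ datewheel.yearhop(n=-6)
← 2255-12-12
→ datewheel.yearhop(n=-2)
← 2253-12-12
→ recast.translate(v=-44, u_from=KiB, u_to=MB)
← -704/15625
→ datewheel.anchor(d=1787-07-16)
← 1787-07-16

Answer: cur=2255-12-12


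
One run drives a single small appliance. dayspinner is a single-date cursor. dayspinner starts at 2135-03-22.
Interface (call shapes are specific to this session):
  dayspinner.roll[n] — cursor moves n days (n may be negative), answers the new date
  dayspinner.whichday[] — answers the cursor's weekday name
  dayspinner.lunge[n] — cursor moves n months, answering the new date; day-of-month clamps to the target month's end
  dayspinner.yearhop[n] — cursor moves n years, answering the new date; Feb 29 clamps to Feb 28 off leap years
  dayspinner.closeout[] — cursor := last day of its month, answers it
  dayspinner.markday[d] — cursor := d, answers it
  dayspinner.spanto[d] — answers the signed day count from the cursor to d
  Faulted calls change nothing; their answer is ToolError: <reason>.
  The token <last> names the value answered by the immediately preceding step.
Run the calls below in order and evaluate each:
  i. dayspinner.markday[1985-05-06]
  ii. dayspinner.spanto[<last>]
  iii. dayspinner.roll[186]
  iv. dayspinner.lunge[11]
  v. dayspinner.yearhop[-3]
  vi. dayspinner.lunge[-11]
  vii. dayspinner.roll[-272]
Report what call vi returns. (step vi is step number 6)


Answer: 1982-11-08

Derivation:
// dayspinner.markday(d=1985-05-06) ~> 1985-05-06
// dayspinner.spanto(d=<last>) ~> 0
// dayspinner.roll(n=186) ~> 1985-11-08
// dayspinner.lunge(n=11) ~> 1986-10-08
// dayspinner.yearhop(n=-3) ~> 1983-10-08
// dayspinner.lunge(n=-11) ~> 1982-11-08
// dayspinner.roll(n=-272) ~> 1982-02-09


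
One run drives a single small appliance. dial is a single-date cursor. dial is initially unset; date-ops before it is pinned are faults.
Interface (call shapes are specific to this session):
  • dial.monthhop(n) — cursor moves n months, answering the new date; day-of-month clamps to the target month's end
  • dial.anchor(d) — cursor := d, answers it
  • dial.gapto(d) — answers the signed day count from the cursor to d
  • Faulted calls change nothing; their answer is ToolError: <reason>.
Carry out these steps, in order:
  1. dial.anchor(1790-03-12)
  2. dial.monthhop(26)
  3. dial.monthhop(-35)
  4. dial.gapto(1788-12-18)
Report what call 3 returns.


Answer: 1789-06-12

Derivation:
Act: dial.anchor[d→1790-03-12]
Obs: 1790-03-12
Act: dial.monthhop[n→26]
Obs: 1792-05-12
Act: dial.monthhop[n→-35]
Obs: 1789-06-12
Act: dial.gapto[d→1788-12-18]
Obs: -176


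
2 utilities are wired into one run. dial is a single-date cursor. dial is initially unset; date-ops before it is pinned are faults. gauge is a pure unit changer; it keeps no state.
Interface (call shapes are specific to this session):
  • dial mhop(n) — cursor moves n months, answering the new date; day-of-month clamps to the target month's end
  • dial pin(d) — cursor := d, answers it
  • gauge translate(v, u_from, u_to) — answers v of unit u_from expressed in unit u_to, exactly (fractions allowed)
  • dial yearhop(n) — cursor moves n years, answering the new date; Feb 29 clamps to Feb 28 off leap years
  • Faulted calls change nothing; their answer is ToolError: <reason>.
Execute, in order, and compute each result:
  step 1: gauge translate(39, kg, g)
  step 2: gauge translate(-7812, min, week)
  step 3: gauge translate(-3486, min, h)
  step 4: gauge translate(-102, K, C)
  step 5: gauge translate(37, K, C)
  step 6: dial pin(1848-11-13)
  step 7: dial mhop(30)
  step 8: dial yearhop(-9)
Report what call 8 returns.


Do: gauge translate[v: 39; u_from: kg; u_to: g]
See: 39000
Do: gauge translate[v: -7812; u_from: min; u_to: week]
See: -31/40
Do: gauge translate[v: -3486; u_from: min; u_to: h]
See: -581/10
Do: gauge translate[v: -102; u_from: K; u_to: C]
See: -7503/20
Do: gauge translate[v: 37; u_from: K; u_to: C]
See: -4723/20
Do: dial pin[d: 1848-11-13]
See: 1848-11-13
Do: dial mhop[n: 30]
See: 1851-05-13
Do: dial yearhop[n: -9]
See: 1842-05-13

Answer: 1842-05-13


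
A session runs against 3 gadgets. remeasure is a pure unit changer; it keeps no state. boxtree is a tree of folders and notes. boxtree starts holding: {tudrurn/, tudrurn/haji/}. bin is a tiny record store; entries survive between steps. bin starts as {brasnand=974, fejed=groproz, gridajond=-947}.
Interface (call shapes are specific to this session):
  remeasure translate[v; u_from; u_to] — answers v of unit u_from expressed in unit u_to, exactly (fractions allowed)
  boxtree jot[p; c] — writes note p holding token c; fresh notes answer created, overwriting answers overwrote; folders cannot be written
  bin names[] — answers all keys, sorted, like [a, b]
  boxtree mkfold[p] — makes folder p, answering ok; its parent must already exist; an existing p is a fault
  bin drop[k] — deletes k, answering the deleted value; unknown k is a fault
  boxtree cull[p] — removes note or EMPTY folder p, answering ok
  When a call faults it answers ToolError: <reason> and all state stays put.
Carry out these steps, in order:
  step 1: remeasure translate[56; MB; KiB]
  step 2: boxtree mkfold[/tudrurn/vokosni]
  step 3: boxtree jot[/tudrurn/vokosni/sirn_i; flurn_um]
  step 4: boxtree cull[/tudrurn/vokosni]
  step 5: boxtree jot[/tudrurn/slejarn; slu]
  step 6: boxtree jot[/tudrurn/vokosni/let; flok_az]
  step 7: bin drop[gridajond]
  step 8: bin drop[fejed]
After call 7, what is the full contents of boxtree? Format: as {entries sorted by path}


Answer: {tudrurn/, tudrurn/haji/, tudrurn/slejarn=slu, tudrurn/vokosni/, tudrurn/vokosni/let=flok_az, tudrurn/vokosni/sirn_i=flurn_um}

Derivation:
==> remeasure translate(56, MB, KiB)
<== 109375/2
==> boxtree mkfold(/tudrurn/vokosni)
<== ok
==> boxtree jot(/tudrurn/vokosni/sirn_i, flurn_um)
<== created
==> boxtree cull(/tudrurn/vokosni)
<== ToolError: not empty
==> boxtree jot(/tudrurn/slejarn, slu)
<== created
==> boxtree jot(/tudrurn/vokosni/let, flok_az)
<== created
==> bin drop(gridajond)
<== -947
==> bin drop(fejed)
<== groproz


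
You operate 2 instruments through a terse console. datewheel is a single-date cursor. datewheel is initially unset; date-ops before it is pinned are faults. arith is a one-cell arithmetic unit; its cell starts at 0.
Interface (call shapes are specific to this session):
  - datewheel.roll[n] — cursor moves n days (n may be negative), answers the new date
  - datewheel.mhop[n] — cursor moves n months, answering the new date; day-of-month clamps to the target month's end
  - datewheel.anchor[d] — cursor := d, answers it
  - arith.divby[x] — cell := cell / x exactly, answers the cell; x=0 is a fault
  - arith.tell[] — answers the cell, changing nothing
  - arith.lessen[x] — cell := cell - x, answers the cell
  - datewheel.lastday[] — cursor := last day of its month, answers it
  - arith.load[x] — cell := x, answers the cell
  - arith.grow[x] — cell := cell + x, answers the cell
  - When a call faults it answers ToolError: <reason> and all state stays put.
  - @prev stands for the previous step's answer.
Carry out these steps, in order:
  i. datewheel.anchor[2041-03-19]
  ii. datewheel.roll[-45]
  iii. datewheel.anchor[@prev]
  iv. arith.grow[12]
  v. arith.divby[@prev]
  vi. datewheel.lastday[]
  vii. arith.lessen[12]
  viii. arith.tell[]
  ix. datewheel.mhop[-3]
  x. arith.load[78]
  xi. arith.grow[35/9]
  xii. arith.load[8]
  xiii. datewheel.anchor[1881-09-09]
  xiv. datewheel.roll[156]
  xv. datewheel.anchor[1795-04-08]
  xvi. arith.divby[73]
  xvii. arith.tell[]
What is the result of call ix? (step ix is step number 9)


Answer: 2040-11-28

Derivation:
Using datewheel.anchor on d: 2041-03-19, and see 2041-03-19.
I try datewheel.roll on n: -45, giving 2041-02-02.
I run datewheel.anchor on d: @prev, giving 2041-02-02.
Calling arith.grow on x: 12, — result: 12.
Now I run arith.divby on x: @prev, and see 1.
I use datewheel.lastday, and see 2041-02-28.
Then arith.lessen on x: 12, giving -11.
I call arith.tell, and get -11.
I call datewheel.mhop on n: -3, and see 2040-11-28.
Calling arith.load on x: 78, and observe 78.
I use arith.grow on x: 35/9, which returns 737/9.
I use arith.load on x: 8, and observe 8.
Calling datewheel.anchor on d: 1881-09-09, — result: 1881-09-09.
I try datewheel.roll on n: 156, which returns 1882-02-12.
Using datewheel.anchor on d: 1795-04-08, → 1795-04-08.
I invoke arith.divby on x: 73, giving 8/73.
Calling arith.tell, giving 8/73.


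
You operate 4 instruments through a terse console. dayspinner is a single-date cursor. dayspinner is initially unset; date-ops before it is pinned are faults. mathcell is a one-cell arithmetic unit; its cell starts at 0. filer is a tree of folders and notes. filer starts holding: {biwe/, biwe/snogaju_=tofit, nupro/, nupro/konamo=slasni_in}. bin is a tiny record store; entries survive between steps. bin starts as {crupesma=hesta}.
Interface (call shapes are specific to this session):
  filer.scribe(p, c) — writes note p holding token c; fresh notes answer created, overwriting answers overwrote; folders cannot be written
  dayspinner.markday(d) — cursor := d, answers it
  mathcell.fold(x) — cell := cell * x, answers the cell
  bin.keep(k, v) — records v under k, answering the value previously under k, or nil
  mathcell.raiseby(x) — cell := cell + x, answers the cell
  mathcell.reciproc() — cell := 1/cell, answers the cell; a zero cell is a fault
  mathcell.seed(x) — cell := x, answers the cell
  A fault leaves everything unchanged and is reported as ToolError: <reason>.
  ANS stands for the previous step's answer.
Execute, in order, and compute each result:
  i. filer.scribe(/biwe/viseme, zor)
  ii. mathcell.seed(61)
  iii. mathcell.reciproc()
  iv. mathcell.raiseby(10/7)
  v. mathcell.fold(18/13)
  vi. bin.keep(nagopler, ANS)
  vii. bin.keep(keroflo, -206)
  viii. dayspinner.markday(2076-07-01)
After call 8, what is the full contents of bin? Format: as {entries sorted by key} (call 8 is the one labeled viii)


Answer: {crupesma=hesta, keroflo=-206, nagopler=11106/5551}

Derivation:
·→ filer.scribe(p→/biwe/viseme, c→zor)
·← created
·→ mathcell.seed(x→61)
·← 61
·→ mathcell.reciproc()
·← 1/61
·→ mathcell.raiseby(x→10/7)
·← 617/427
·→ mathcell.fold(x→18/13)
·← 11106/5551
·→ bin.keep(k→nagopler, v→ANS)
·← nil
·→ bin.keep(k→keroflo, v→-206)
·← nil
·→ dayspinner.markday(d→2076-07-01)
·← 2076-07-01


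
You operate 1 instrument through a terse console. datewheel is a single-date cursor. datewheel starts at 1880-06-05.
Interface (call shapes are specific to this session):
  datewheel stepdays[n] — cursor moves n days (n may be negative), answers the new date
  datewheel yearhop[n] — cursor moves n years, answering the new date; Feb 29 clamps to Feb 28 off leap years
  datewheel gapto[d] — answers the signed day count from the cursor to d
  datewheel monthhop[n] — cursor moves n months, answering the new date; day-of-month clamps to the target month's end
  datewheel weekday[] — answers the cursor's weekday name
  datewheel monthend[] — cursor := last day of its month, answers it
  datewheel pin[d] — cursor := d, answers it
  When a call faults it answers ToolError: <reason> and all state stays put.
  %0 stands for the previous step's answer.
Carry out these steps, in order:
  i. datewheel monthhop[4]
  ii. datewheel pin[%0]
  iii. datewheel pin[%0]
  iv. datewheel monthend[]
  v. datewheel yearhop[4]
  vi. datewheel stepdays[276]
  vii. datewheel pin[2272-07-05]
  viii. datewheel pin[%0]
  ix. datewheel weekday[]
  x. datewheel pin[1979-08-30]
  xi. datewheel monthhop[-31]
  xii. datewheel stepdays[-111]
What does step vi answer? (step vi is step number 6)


·→ datewheel monthhop(n='4')
·← 1880-10-05
·→ datewheel pin(d='%0')
·← 1880-10-05
·→ datewheel pin(d='%0')
·← 1880-10-05
·→ datewheel monthend()
·← 1880-10-31
·→ datewheel yearhop(n='4')
·← 1884-10-31
·→ datewheel stepdays(n='276')
·← 1885-08-03
·→ datewheel pin(d='2272-07-05')
·← 2272-07-05
·→ datewheel pin(d='%0')
·← 2272-07-05
·→ datewheel weekday()
·← Friday
·→ datewheel pin(d='1979-08-30')
·← 1979-08-30
·→ datewheel monthhop(n='-31')
·← 1977-01-30
·→ datewheel stepdays(n='-111')
·← 1976-10-11

Answer: 1885-08-03


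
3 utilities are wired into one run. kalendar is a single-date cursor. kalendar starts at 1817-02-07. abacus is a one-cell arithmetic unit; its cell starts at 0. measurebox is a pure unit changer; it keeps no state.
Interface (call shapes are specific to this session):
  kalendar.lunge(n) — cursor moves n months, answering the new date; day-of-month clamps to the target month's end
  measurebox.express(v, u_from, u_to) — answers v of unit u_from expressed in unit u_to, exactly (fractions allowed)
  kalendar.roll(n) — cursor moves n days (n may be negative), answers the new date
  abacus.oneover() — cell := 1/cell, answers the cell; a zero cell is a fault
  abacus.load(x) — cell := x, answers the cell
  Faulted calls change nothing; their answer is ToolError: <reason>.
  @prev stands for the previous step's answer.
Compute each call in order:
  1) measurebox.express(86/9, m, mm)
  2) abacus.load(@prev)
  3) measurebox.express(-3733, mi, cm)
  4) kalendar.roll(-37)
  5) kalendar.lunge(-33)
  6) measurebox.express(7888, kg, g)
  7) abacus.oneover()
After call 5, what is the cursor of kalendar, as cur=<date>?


;; measurebox.express(v: 86/9, u_from: m, u_to: mm) : 86000/9
;; abacus.load(x: @prev) : 86000/9
;; measurebox.express(v: -3733, u_from: mi, u_to: cm) : -3003840576/5
;; kalendar.roll(n: -37) : 1817-01-01
;; kalendar.lunge(n: -33) : 1814-04-01
;; measurebox.express(v: 7888, u_from: kg, u_to: g) : 7888000
;; abacus.oneover() : 9/86000

Answer: cur=1814-04-01


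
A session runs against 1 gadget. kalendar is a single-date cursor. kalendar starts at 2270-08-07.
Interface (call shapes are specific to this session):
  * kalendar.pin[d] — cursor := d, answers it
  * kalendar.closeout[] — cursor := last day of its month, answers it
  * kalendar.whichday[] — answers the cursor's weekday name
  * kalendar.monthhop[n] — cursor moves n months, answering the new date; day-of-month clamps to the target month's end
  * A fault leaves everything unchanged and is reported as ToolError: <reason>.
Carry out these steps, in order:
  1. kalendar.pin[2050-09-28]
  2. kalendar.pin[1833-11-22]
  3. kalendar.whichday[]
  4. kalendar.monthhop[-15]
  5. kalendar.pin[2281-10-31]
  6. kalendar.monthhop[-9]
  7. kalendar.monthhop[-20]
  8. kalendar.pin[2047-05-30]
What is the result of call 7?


→ kalendar.pin(2050-09-28)
← 2050-09-28
→ kalendar.pin(1833-11-22)
← 1833-11-22
→ kalendar.whichday()
← Friday
→ kalendar.monthhop(-15)
← 1832-08-22
→ kalendar.pin(2281-10-31)
← 2281-10-31
→ kalendar.monthhop(-9)
← 2281-01-31
→ kalendar.monthhop(-20)
← 2279-05-31
→ kalendar.pin(2047-05-30)
← 2047-05-30

Answer: 2279-05-31


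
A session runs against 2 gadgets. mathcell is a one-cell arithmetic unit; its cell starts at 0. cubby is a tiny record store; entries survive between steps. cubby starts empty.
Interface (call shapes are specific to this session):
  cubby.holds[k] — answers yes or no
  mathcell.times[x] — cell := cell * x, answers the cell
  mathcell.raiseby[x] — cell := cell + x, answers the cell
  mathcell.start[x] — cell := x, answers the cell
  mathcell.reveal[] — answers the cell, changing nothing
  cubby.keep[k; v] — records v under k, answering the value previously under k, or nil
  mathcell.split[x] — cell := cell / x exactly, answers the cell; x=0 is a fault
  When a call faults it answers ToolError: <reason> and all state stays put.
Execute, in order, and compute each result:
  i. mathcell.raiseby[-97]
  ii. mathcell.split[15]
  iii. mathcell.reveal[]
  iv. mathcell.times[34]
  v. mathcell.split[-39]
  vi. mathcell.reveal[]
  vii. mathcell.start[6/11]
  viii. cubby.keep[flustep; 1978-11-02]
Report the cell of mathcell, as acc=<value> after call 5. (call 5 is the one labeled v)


% raiseby x='-97'
= -97
% split x='15'
= -97/15
% reveal
= -97/15
% times x='34'
= -3298/15
% split x='-39'
= 3298/585
% reveal
= 3298/585
% start x='6/11'
= 6/11
% keep k='flustep' v='1978-11-02'
= nil

Answer: acc=3298/585


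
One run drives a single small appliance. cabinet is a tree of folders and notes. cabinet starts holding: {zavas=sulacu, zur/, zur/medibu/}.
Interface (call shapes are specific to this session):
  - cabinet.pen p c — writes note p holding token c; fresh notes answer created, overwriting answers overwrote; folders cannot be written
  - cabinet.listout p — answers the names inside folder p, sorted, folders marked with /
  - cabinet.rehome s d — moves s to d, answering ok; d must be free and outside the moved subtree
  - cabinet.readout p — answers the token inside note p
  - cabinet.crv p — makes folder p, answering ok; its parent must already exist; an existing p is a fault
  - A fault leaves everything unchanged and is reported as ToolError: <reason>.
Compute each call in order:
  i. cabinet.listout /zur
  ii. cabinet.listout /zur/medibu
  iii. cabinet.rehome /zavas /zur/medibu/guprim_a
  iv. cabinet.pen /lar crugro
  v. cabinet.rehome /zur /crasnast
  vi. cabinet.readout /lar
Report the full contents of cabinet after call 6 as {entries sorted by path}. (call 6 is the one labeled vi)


I invoke cabinet.listout on p: /zur, which returns [medibu/].
I call cabinet.listout on p: /zur/medibu, which returns [].
I try cabinet.rehome on s: /zavas, d: /zur/medibu/guprim_a, → ok.
I call cabinet.pen on p: /lar, c: crugro, yielding created.
Invoking cabinet.rehome on s: /zur, d: /crasnast, which returns ok.
Now I run cabinet.readout on p: /lar: crugro.

Answer: {crasnast/, crasnast/medibu/, crasnast/medibu/guprim_a=sulacu, lar=crugro}


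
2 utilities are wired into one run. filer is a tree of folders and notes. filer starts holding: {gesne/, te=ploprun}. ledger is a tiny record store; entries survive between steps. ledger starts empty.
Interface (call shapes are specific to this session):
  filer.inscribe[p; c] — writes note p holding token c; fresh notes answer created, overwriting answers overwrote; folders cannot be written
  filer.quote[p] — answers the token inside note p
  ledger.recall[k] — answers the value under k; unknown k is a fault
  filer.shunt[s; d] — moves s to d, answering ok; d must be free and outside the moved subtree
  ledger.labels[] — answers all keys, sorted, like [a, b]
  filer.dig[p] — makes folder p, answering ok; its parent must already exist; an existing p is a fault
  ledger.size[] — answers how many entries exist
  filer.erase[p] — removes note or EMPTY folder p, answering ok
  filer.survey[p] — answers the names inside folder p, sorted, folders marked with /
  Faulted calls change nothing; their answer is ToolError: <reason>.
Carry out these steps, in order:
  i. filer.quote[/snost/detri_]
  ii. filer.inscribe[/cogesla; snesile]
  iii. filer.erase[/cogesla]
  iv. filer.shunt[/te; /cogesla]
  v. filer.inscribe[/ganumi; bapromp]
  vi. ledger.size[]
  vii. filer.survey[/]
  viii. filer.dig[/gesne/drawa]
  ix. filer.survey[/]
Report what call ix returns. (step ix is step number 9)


Answer: [cogesla, ganumi, gesne/]

Derivation:
> filer.quote p→/snost/detri_
[out] ToolError: not found
> filer.inscribe p→/cogesla c→snesile
[out] created
> filer.erase p→/cogesla
[out] ok
> filer.shunt s→/te d→/cogesla
[out] ok
> filer.inscribe p→/ganumi c→bapromp
[out] created
> ledger.size
[out] 0
> filer.survey p→/
[out] [cogesla, ganumi, gesne/]
> filer.dig p→/gesne/drawa
[out] ok
> filer.survey p→/
[out] [cogesla, ganumi, gesne/]


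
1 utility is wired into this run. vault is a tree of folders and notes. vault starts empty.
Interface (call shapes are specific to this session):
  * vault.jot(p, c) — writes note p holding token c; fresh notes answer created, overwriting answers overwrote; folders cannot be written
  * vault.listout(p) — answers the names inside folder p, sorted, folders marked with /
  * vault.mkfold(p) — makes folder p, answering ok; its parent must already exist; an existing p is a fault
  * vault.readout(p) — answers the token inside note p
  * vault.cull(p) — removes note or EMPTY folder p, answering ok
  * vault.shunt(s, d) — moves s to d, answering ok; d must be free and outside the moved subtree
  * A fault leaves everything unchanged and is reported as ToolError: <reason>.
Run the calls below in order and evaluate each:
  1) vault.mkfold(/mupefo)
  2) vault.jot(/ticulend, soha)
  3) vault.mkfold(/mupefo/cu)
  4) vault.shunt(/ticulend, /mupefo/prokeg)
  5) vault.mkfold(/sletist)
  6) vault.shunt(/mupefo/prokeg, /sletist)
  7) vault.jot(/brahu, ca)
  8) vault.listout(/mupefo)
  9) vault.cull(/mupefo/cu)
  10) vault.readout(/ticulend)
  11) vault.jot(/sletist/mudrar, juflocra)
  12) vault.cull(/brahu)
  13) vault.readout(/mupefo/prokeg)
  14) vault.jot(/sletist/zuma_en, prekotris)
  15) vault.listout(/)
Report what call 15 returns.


Answer: [mupefo/, sletist/]

Derivation:
·→ vault.mkfold(/mupefo)
·← ok
·→ vault.jot(/ticulend, soha)
·← created
·→ vault.mkfold(/mupefo/cu)
·← ok
·→ vault.shunt(/ticulend, /mupefo/prokeg)
·← ok
·→ vault.mkfold(/sletist)
·← ok
·→ vault.shunt(/mupefo/prokeg, /sletist)
·← ToolError: exists
·→ vault.jot(/brahu, ca)
·← created
·→ vault.listout(/mupefo)
·← [cu/, prokeg]
·→ vault.cull(/mupefo/cu)
·← ok
·→ vault.readout(/ticulend)
·← ToolError: not found
·→ vault.jot(/sletist/mudrar, juflocra)
·← created
·→ vault.cull(/brahu)
·← ok
·→ vault.readout(/mupefo/prokeg)
·← soha
·→ vault.jot(/sletist/zuma_en, prekotris)
·← created
·→ vault.listout(/)
·← [mupefo/, sletist/]


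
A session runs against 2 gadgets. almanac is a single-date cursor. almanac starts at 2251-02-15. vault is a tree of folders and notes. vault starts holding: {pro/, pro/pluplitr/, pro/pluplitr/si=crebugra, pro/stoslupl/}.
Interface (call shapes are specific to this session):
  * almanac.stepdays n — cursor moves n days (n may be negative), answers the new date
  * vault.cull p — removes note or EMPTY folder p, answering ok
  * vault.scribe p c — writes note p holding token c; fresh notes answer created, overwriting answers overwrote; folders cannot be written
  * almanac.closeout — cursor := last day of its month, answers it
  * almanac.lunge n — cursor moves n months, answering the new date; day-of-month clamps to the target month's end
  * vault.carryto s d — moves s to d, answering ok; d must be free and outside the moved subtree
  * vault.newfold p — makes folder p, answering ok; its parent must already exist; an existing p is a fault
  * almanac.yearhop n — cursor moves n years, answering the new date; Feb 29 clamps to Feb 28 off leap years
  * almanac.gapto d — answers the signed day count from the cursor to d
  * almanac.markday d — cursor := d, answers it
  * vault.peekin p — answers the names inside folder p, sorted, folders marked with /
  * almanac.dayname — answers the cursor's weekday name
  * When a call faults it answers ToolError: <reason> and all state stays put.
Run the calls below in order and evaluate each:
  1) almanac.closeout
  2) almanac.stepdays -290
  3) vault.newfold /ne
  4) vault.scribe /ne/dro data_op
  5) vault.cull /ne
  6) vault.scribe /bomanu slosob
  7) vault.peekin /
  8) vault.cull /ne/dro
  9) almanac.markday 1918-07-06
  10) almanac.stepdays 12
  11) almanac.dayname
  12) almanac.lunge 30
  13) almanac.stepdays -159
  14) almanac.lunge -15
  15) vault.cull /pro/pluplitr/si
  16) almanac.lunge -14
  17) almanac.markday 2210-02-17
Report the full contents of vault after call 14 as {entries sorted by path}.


Answer: {bomanu=slosob, ne/, pro/, pro/pluplitr/, pro/pluplitr/si=crebugra, pro/stoslupl/}

Derivation:
==> almanac.closeout()
<== 2251-02-28
==> almanac.stepdays(-290)
<== 2250-05-14
==> vault.newfold(/ne)
<== ok
==> vault.scribe(/ne/dro, data_op)
<== created
==> vault.cull(/ne)
<== ToolError: not empty
==> vault.scribe(/bomanu, slosob)
<== created
==> vault.peekin(/)
<== [bomanu, ne/, pro/]
==> vault.cull(/ne/dro)
<== ok
==> almanac.markday(1918-07-06)
<== 1918-07-06
==> almanac.stepdays(12)
<== 1918-07-18
==> almanac.dayname()
<== Thursday
==> almanac.lunge(30)
<== 1921-01-18
==> almanac.stepdays(-159)
<== 1920-08-12
==> almanac.lunge(-15)
<== 1919-05-12
==> vault.cull(/pro/pluplitr/si)
<== ok
==> almanac.lunge(-14)
<== 1918-03-12
==> almanac.markday(2210-02-17)
<== 2210-02-17
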